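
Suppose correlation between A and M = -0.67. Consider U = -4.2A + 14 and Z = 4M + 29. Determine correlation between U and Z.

Linear rescalings preserve |correlation|; the slopes -4.2 and 4 have opposite signs, so the correlation flips sign: correlation between U and Z = −correlation between A and M = 0.67.

correlation between U and Z = 0.67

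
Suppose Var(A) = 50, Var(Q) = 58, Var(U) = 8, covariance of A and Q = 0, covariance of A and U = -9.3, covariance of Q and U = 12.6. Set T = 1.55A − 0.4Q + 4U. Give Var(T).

Var(T) = a²·Var(A) + b²·Var(Q) + c²·Var(U) + 2ab·covariance of A and Q + 2ac·covariance of A and U + 2bc·covariance of Q and U, with a = 1.55, b = -0.4, c = 4.
= 120.125 + 9.28 + 128 + 0 + (-115.32) + (-40.32)
= 101.765.

Var(T) = 101.765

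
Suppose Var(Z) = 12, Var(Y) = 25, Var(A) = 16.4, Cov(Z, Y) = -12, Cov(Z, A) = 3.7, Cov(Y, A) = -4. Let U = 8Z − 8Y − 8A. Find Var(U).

Var(U) = 3968

Var(U) = a²·Var(Z) + b²·Var(Y) + c²·Var(A) + 2ab·Cov(Z, Y) + 2ac·Cov(Z, A) + 2bc·Cov(Y, A), with a = 8, b = -8, c = -8.
= 768 + 1600 + 1049.6 + 1536 + (-473.6) + (-512)
= 3968.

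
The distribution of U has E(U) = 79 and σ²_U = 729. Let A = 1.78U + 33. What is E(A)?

A = 1.78U + 33 is linear with a = 1.78, b = 33.
E(A) = a·E(U) + b = 1.78·79 + 33 = 173.62.

E(A) = 173.62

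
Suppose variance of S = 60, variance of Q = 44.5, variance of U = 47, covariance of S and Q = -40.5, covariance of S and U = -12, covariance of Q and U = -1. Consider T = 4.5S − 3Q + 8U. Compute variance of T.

variance of T = a²·variance of S + b²·variance of Q + c²·variance of U + 2ab·covariance of S and Q + 2ac·covariance of S and U + 2bc·covariance of Q and U, with a = 4.5, b = -3, c = 8.
= 1215 + 400.5 + 3008 + 1093.5 + (-864) + 48
= 4901.

variance of T = 4901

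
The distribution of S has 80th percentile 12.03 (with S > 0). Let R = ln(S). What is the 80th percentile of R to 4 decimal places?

80th percentile of R = 2.4874

ln(S) is increasing, so P_{80}(R) = g(P_{80}(S)) ≈ 2.4874.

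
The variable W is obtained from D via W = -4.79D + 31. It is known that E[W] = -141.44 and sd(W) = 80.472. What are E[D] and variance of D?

From W = -4.79D + 31: E[W] = a·E[D] + b, so E[D] = (E[W] − b)/a = (-141.44 − 31)/(-4.79) = 36.
variance of W = 80.472² = 6475.742784.
variance of W = a²·variance of D, so variance of D = 6475.742784/(-4.79)² = 282.24.

E[D] = 36, variance of D = 282.24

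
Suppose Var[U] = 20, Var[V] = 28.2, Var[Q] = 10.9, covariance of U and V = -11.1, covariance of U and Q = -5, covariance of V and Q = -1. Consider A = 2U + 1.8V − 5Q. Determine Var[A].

Var[A] = a²·Var[U] + b²·Var[V] + c²·Var[Q] + 2ab·covariance of U and V + 2ac·covariance of U and Q + 2bc·covariance of V and Q, with a = 2, b = 1.8, c = -5.
= 80 + 91.368 + 272.5 + (-79.92) + 100 + 18
= 481.948.

Var[A] = 481.948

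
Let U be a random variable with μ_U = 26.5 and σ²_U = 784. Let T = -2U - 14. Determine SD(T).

SD(T) = 56

T = -2U - 14 is linear with a = -2, b = -14.
SD(U) = √784 = 28.
SD(T) = |a|·SD(U) = |-2|·28 = 56.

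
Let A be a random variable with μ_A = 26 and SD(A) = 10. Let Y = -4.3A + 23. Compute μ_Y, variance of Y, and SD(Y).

Y = -4.3A + 23 is linear with a = -4.3, b = 23.
μ_Y = a·μ_A + b = (-4.3)·26 + 23 = -88.8.
variance of A = 10² = 100.
variance of Y = a²·variance of A = (-4.3)²·100 = 1849 (the additive constant 23 does not affect variance).
SD(Y) = |a|·SD(A) = |-4.3|·10 = 43.

μ_Y = -88.8, variance of Y = 1849, SD(Y) = 43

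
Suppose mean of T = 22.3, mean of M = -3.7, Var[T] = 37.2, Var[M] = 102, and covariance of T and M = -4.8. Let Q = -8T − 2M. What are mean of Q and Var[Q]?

mean of Q = -171, Var[Q] = 2635.2

mean of Q = (-8)·mean of T + (-2)·mean of M = (-8)·22.3 + (-2)·(-3.7) = -171.
Var[Q] = a²·Var[T] + b²·Var[M] + 2ab·covariance of T and M with a = -8, b = -2.
= (-8)²·37.2 + (-2)²·102 + 2·(-8)·(-2)·(-4.8)
= 2380.8 + 408 + (-153.6) = 2635.2.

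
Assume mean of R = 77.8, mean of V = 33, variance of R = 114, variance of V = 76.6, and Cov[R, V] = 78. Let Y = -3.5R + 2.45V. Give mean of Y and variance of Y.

mean of Y = (-3.5)·mean of R + 2.45·mean of V = (-3.5)·77.8 + 2.45·33 = -191.45.
variance of Y = a²·variance of R + b²·variance of V + 2ab·Cov[R, V] with a = -3.5, b = 2.45.
= (-3.5)²·114 + 2.45²·76.6 + 2·(-3.5)·2.45·78
= 1396.5 + 459.7915 + (-1337.7) = 518.5915.

mean of Y = -191.45, variance of Y = 518.5915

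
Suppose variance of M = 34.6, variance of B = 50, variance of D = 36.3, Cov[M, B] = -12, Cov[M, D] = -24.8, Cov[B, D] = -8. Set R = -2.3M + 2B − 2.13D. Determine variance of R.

variance of R = a²·variance of M + b²·variance of B + c²·variance of D + 2ab·Cov[M, B] + 2ac·Cov[M, D] + 2bc·Cov[B, D], with a = -2.3, b = 2, c = -2.13.
= 183.034 + 200 + 164.68947 + 110.4 + (-242.9904) + 68.16
= 483.29307.

variance of R = 483.29307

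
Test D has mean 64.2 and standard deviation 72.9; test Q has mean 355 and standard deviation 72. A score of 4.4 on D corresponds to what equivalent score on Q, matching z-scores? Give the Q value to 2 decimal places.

z = (4.4 − 64.2)/72.9 ≈ -0.8203.
Q = 355 + z·72 = 355 + (4.4 − 64.2)·72/72.9 ≈ 295.94.

Q = 295.94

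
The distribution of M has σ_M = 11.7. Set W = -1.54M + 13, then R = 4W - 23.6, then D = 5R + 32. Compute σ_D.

σ_W = |-1.54|·11.7 = 18.018.
σ_R = |4|·18.018 = 72.072.
σ_D = |5|·72.072 = 360.36.

σ_D = 360.36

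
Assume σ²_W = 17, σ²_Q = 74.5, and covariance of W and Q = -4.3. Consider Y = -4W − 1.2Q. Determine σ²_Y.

σ²_Y = a²·σ²_W + b²·σ²_Q + 2ab·covariance of W and Q with a = -4, b = -1.2.
= (-4)²·17 + (-1.2)²·74.5 + 2·(-4)·(-1.2)·(-4.3)
= 272 + 107.28 + (-41.28) = 338.

σ²_Y = 338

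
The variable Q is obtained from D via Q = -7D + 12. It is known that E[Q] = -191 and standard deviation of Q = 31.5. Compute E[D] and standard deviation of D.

E[D] = 29, standard deviation of D = 4.5

From Q = -7D + 12: E[Q] = a·E[D] + b, so E[D] = (E[Q] − b)/a = (-191 − 12)/(-7) = 29.
standard deviation of Q = |a|·standard deviation of D, so standard deviation of D = 31.5/|-7| = 4.5.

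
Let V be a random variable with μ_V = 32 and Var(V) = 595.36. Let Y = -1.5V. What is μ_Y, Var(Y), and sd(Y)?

Y = -1.5V is linear with a = -1.5, b = 0.
μ_Y = a·μ_V + b = (-1.5)·32 = -48.
Var(Y) = a²·Var(V) = (-1.5)²·595.36 = 1339.56.
sd(V) = √595.36 = 24.4.
sd(Y) = |a|·sd(V) = |-1.5|·24.4 = 36.6.

μ_Y = -48, Var(Y) = 1339.56, sd(Y) = 36.6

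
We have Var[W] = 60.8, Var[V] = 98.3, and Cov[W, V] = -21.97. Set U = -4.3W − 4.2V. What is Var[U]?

Var[U] = a²·Var[W] + b²·Var[V] + 2ab·Cov[W, V] with a = -4.3, b = -4.2.
= (-4.3)²·60.8 + (-4.2)²·98.3 + 2·(-4.3)·(-4.2)·(-21.97)
= 1124.192 + 1734.012 + (-793.5564) = 2064.6476.

Var[U] = 2064.6476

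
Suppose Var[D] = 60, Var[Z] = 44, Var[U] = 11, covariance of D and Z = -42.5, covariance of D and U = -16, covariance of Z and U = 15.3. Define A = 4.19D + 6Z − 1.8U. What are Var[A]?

Var[A] = 446.97

Var[A] = a²·Var[D] + b²·Var[Z] + c²·Var[U] + 2ab·covariance of D and Z + 2ac·covariance of D and U + 2bc·covariance of Z and U, with a = 4.19, b = 6, c = -1.8.
= 1053.366 + 1584 + 35.64 + (-2136.9) + 241.344 + (-330.48)
= 446.97.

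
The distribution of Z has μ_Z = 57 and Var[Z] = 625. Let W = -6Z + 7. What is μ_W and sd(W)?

W = -6Z + 7 is linear with a = -6, b = 7.
μ_W = a·μ_Z + b = (-6)·57 + 7 = -335.
sd(Z) = √625 = 25.
sd(W) = |a|·sd(Z) = |-6|·25 = 150.

μ_W = -335, sd(W) = 150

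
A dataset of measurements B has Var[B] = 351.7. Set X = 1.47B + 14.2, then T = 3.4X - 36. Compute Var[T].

Var[T] = 8785.4674068

Var[X] = 1.47²·351.7 = 759.98853.
Var[T] = 3.4²·759.98853 = 8785.4674068.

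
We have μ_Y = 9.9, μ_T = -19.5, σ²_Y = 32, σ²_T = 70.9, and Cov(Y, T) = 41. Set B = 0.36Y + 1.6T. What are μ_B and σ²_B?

μ_B = 0.36·μ_Y + 1.6·μ_T = 0.36·9.9 + 1.6·(-19.5) = -27.636.
σ²_B = a²·σ²_Y + b²·σ²_T + 2ab·Cov(Y, T) with a = 0.36, b = 1.6.
= 0.36²·32 + 1.6²·70.9 + 2·0.36·1.6·41
= 4.1472 + 181.504 + 47.232 = 232.8832.

μ_B = -27.636, σ²_B = 232.8832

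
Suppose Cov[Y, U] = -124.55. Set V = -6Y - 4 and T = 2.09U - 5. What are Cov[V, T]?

Cov[V, T] = 1561.857

Cov[V, T] = a·c·Cov[Y, U] = (-6)·2.09·(-124.55) = 1561.857. Additive constants drop out.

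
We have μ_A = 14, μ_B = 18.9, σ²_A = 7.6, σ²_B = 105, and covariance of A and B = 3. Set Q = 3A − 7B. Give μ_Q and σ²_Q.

μ_Q = 3·μ_A + (-7)·μ_B = 3·14 + (-7)·18.9 = -90.3.
σ²_Q = a²·σ²_A + b²·σ²_B + 2ab·covariance of A and B with a = 3, b = -7.
= 3²·7.6 + (-7)²·105 + 2·3·(-7)·3
= 68.4 + 5145 + (-126) = 5087.4.

μ_Q = -90.3, σ²_Q = 5087.4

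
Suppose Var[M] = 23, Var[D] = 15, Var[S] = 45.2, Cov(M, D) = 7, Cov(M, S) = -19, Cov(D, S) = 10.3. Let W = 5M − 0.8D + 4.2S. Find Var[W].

Var[W] = 458.712

Var[W] = a²·Var[M] + b²·Var[D] + c²·Var[S] + 2ab·Cov(M, D) + 2ac·Cov(M, S) + 2bc·Cov(D, S), with a = 5, b = -0.8, c = 4.2.
= 575 + 9.6 + 797.328 + (-56) + (-798) + (-69.216)
= 458.712.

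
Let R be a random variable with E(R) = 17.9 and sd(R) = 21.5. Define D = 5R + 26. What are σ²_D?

σ²_D = 11556.25

D = 5R + 26 is linear with a = 5, b = 26.
σ²_R = 21.5² = 462.25.
σ²_D = a²·σ²_R = 5²·462.25 = 11556.25 (the additive constant 26 does not affect variance).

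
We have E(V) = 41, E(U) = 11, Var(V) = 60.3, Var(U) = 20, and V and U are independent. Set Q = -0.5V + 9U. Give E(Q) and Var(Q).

E(Q) = (-0.5)·E(V) + 9·E(U) = (-0.5)·41 + 9·11 = 78.5.
Var(Q) = a²·Var(V) + b²·Var(U) + 2ab·Cov(V, U) with a = -0.5, b = 9.
Independence gives Cov(V, U) = 0.
= (-0.5)²·60.3 + 9²·20 + 2·(-0.5)·9·0
= 15.075 + 1620 + 0 = 1635.075.

E(Q) = 78.5, Var(Q) = 1635.075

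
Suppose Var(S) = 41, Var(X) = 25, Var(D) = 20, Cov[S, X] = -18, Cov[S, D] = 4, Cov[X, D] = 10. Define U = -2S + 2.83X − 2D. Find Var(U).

Var(U) = a²·Var(S) + b²·Var(X) + c²·Var(D) + 2ab·Cov[S, X] + 2ac·Cov[S, D] + 2bc·Cov[X, D], with a = -2, b = 2.83, c = -2.
= 164 + 200.2225 + 80 + 203.76 + 32 + (-113.2)
= 566.7825.

Var(U) = 566.7825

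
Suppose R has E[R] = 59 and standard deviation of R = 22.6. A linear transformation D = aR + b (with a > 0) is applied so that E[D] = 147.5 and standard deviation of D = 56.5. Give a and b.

standard deviation of D = a·standard deviation of R (a > 0), so a = 56.5/22.6 = 2.5.
E[D] = a·E[R] + b, so b = 147.5 − 2.5·59 = 0.

a = 2.5, b = 0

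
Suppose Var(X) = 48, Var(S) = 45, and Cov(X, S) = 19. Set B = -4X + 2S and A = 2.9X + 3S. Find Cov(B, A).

Cov(B, A) = -404.6

By bilinearity, Cov(B, A) = ac·Var(X) + bd·Var(S) + (ad+bc)·Cov(X, S), with a=-4, b=2, c=2.9, d=3.
ac·Var(X) = (-4)·2.9·48 = -556.8
bd·Var(S) = 2·3·45 = 270
(ad+bc)·Cov(X, S) = (-6.2)·19 = -117.8
Cov(B, A) = -556.8 + 270 + (-117.8) = -404.6.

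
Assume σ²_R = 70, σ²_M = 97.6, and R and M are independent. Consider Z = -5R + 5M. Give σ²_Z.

σ²_Z = a²·σ²_R + b²·σ²_M + 2ab·Cov[R, M] with a = -5, b = 5.
Independence gives Cov[R, M] = 0.
= (-5)²·70 + 5²·97.6 + 2·(-5)·5·0
= 1750 + 2440 + 0 = 4190.

σ²_Z = 4190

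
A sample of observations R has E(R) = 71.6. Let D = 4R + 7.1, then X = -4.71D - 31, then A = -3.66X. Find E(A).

E(D) = 4·71.6 + 7.1 = 293.5.
E(X) = (-4.71)·293.5 + (-31) = -1413.385.
E(A) = (-3.66)·(-1413.385) = 5172.9891.

E(A) = 5172.9891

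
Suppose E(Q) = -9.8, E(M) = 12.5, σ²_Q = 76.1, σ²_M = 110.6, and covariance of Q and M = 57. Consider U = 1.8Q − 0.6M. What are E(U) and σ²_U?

E(U) = 1.8·E(Q) + (-0.6)·E(M) = 1.8·(-9.8) + (-0.6)·12.5 = -25.14.
σ²_U = a²·σ²_Q + b²·σ²_M + 2ab·covariance of Q and M with a = 1.8, b = -0.6.
= 1.8²·76.1 + (-0.6)²·110.6 + 2·1.8·(-0.6)·57
= 246.564 + 39.816 + (-123.12) = 163.26.

E(U) = -25.14, σ²_U = 163.26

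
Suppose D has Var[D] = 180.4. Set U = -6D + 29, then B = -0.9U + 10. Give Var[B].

Var[U] = (-6)²·180.4 = 6494.4.
Var[B] = (-0.9)²·6494.4 = 5260.464.

Var[B] = 5260.464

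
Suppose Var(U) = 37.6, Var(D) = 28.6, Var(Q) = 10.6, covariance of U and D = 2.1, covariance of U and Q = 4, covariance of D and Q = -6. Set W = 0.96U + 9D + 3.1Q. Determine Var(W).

Var(W) = a²·Var(U) + b²·Var(D) + c²·Var(Q) + 2ab·covariance of U and D + 2ac·covariance of U and Q + 2bc·covariance of D and Q, with a = 0.96, b = 9, c = 3.1.
= 34.65216 + 2316.6 + 101.866 + 36.288 + 23.808 + (-334.8)
= 2178.41416.

Var(W) = 2178.41416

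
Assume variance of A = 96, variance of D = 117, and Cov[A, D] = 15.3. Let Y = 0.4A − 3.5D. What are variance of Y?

variance of Y = a²·variance of A + b²·variance of D + 2ab·Cov[A, D] with a = 0.4, b = -3.5.
= 0.4²·96 + (-3.5)²·117 + 2·0.4·(-3.5)·15.3
= 15.36 + 1433.25 + (-42.84) = 1405.77.

variance of Y = 1405.77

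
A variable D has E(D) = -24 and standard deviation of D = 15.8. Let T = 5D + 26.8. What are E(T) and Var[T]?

T = 5D + 26.8 is linear with a = 5, b = 26.8.
E(T) = a·E(D) + b = 5·(-24) + 26.8 = -93.2.
Var[D] = 15.8² = 249.64.
Var[T] = a²·Var[D] = 5²·249.64 = 6241 (the additive constant 26.8 does not affect variance).

E(T) = -93.2, Var[T] = 6241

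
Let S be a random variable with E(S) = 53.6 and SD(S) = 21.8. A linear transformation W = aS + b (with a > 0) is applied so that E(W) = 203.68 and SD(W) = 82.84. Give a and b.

SD(W) = a·SD(S) (a > 0), so a = 82.84/21.8 = 3.8.
E(W) = a·E(S) + b, so b = 203.68 − 3.8·53.6 = 0.

a = 3.8, b = 0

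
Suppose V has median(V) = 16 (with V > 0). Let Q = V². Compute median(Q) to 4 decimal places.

V² is monotone on this domain, so median(Q) = square(16) = 256.

median(Q) = 256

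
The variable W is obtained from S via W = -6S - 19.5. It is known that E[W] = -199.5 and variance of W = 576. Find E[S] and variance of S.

From W = -6S - 19.5: E[W] = a·E[S] + b, so E[S] = (E[W] − b)/a = (-199.5 − (-19.5))/(-6) = 30.
variance of W = a²·variance of S, so variance of S = 576/(-6)² = 16.

E[S] = 30, variance of S = 16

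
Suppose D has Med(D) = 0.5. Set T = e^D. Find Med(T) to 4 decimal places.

Med(T) = 1.6487

e^D is monotone on this domain, so Med(T) = exp(0.5) ≈ 1.6487.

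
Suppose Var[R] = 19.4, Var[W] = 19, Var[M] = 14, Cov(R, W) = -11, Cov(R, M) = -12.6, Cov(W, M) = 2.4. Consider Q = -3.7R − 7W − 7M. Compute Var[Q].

Var[Q] = 895.306

Var[Q] = a²·Var[R] + b²·Var[W] + c²·Var[M] + 2ab·Cov(R, W) + 2ac·Cov(R, M) + 2bc·Cov(W, M), with a = -3.7, b = -7, c = -7.
= 265.586 + 931 + 686 + (-569.8) + (-652.68) + 235.2
= 895.306.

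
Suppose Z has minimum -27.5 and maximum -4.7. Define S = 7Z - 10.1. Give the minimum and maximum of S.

a = 7 > 0, so min(S) = a·min(Z)+b = 7·(-27.5) + (-10.1) = -202.6 and max(S) = 7·(-4.7) + (-10.1) = -43.

min(S) = -202.6, max(S) = -43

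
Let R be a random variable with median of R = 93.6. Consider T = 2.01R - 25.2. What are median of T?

median of T = 162.936

A linear map preserves order up to sign, so median of T = a·median of R + b = 2.01·93.6 + (-25.2) = 162.936.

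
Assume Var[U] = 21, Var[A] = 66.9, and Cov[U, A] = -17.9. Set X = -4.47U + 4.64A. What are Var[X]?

Var[X] = 2602.44978

Var[X] = a²·Var[U] + b²·Var[A] + 2ab·Cov[U, A] with a = -4.47, b = 4.64.
= (-4.47)²·21 + 4.64²·66.9 + 2·(-4.47)·4.64·(-17.9)
= 419.5989 + 1440.33024 + 742.52064 = 2602.44978.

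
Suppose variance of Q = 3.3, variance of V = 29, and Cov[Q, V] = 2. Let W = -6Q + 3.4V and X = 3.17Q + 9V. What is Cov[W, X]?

Cov[W, X] = 738.19

By bilinearity, Cov[W, X] = ac·variance of Q + bd·variance of V + (ad+bc)·Cov[Q, V], with a=-6, b=3.4, c=3.17, d=9.
ac·variance of Q = (-6)·3.17·3.3 = -62.766
bd·variance of V = 3.4·9·29 = 887.4
(ad+bc)·Cov[Q, V] = (-43.222)·2 = -86.444
Cov[W, X] = -62.766 + 887.4 + (-86.444) = 738.19.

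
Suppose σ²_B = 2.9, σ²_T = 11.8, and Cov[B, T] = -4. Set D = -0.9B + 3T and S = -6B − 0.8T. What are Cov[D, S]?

Cov[D, S] = 56.46

By bilinearity, Cov[D, S] = ac·σ²_B + bd·σ²_T + (ad+bc)·Cov[B, T], with a=-0.9, b=3, c=-6, d=-0.8.
ac·σ²_B = (-0.9)·(-6)·2.9 = 15.66
bd·σ²_T = 3·(-0.8)·11.8 = -28.32
(ad+bc)·Cov[B, T] = (-17.28)·(-4) = 69.12
Cov[D, S] = 15.66 + (-28.32) + 69.12 = 56.46.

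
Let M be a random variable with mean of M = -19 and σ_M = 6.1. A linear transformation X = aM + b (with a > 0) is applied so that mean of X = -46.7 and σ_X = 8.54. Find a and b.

σ_X = a·σ_M (a > 0), so a = 8.54/6.1 = 1.4.
mean of X = a·mean of M + b, so b = -46.7 − 1.4·(-19) = -20.1.

a = 1.4, b = -20.1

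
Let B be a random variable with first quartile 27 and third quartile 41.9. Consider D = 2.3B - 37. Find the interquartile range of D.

IQR(D) = 34.27

IQR of B = Q3 − Q1 = 41.9 − 27 = 14.9.
Under D = aB + b, IQR(D) = |a|·IQR(B) = |2.3|·14.9 = 34.27 (shifts cancel; spread scales by |a|).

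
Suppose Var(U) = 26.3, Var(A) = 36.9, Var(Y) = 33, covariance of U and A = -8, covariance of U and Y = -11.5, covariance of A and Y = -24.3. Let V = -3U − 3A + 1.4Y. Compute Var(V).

Var(V) = a²·Var(U) + b²·Var(A) + c²·Var(Y) + 2ab·covariance of U and A + 2ac·covariance of U and Y + 2bc·covariance of A and Y, with a = -3, b = -3, c = 1.4.
= 236.7 + 332.1 + 64.68 + (-144) + 96.6 + 204.12
= 790.2.

Var(V) = 790.2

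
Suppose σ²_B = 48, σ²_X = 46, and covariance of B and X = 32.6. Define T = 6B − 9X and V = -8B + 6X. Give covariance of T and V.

By bilinearity, covariance of T and V = ac·σ²_B + bd·σ²_X + (ad+bc)·covariance of B and X, with a=6, b=-9, c=-8, d=6.
ac·σ²_B = 6·(-8)·48 = -2304
bd·σ²_X = (-9)·6·46 = -2484
(ad+bc)·covariance of B and X = (108)·32.6 = 3520.8
covariance of T and V = -2304 + (-2484) + 3520.8 = -1267.2.

covariance of T and V = -1267.2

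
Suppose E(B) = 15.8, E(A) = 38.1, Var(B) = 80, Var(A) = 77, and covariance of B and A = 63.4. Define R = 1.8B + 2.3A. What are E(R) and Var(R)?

E(R) = 1.8·E(B) + 2.3·E(A) = 1.8·15.8 + 2.3·38.1 = 116.07.
Var(R) = a²·Var(B) + b²·Var(A) + 2ab·covariance of B and A with a = 1.8, b = 2.3.
= 1.8²·80 + 2.3²·77 + 2·1.8·2.3·63.4
= 259.2 + 407.33 + 524.952 = 1191.482.

E(R) = 116.07, Var(R) = 1191.482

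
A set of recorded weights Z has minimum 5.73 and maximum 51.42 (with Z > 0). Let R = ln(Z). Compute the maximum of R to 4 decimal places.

ln(Z) is increasing on this domain, so max(R) comes from max(Z) = 51.42: max(R) = ln(51.42) ≈ 3.94.

max(R) = 3.94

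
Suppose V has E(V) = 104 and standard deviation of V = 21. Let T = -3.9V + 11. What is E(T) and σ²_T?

T = -3.9V + 11 is linear with a = -3.9, b = 11.
E(T) = a·E(V) + b = (-3.9)·104 + 11 = -394.6.
σ²_V = 21² = 441.
σ²_T = a²·σ²_V = (-3.9)²·441 = 6707.61 (the additive constant 11 does not affect variance).

E(T) = -394.6, σ²_T = 6707.61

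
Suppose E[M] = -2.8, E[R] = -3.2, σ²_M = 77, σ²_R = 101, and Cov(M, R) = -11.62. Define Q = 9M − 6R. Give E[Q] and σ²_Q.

E[Q] = -6, σ²_Q = 11127.96

E[Q] = 9·E[M] + (-6)·E[R] = 9·(-2.8) + (-6)·(-3.2) = -6.
σ²_Q = a²·σ²_M + b²·σ²_R + 2ab·Cov(M, R) with a = 9, b = -6.
= 9²·77 + (-6)²·101 + 2·9·(-6)·(-11.62)
= 6237 + 3636 + 1254.96 = 11127.96.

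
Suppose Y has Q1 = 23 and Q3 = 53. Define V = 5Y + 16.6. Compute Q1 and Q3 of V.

a = 5 > 0: Q1(V) = a·Q1(Y)+b = 131.6, Q3(V) = a·Q3(Y)+b = 281.6.

Q1(V) = 131.6, Q3(V) = 281.6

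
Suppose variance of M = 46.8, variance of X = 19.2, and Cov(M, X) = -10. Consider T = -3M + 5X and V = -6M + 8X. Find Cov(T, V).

Cov(T, V) = 2150.4

By bilinearity, Cov(T, V) = ac·variance of M + bd·variance of X + (ad+bc)·Cov(M, X), with a=-3, b=5, c=-6, d=8.
ac·variance of M = (-3)·(-6)·46.8 = 842.4
bd·variance of X = 5·8·19.2 = 768
(ad+bc)·Cov(M, X) = (-54)·(-10) = 540
Cov(T, V) = 842.4 + 768 + 540 = 2150.4.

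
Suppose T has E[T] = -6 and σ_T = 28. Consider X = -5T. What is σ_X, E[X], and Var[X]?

X = -5T is linear with a = -5, b = 0.
σ_X = |a|·σ_T = |-5|·28 = 140.
E[X] = a·E[T] + b = (-5)·(-6) = 30.
Var[T] = 28² = 784.
Var[X] = a²·Var[T] = (-5)²·784 = 19600.

σ_X = 140, E[X] = 30, Var[X] = 19600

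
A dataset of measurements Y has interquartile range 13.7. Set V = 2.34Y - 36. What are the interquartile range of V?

Under V = aY + b, IQR(V) = |a|·IQR(Y) = |2.34|·13.7 = 32.058 (shifts cancel; spread scales by |a|).

IQR(V) = 32.058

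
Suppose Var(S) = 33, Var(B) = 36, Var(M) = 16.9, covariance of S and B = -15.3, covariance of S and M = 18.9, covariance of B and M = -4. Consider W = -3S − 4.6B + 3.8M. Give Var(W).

Var(W) = 589.436

Var(W) = a²·Var(S) + b²·Var(B) + c²·Var(M) + 2ab·covariance of S and B + 2ac·covariance of S and M + 2bc·covariance of B and M, with a = -3, b = -4.6, c = 3.8.
= 297 + 761.76 + 244.036 + (-422.28) + (-430.92) + 139.84
= 589.436.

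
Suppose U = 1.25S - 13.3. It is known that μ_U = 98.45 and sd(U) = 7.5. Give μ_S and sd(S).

μ_S = 89.4, sd(S) = 6

From U = 1.25S - 13.3: μ_U = a·μ_S + b, so μ_S = (μ_U − b)/a = (98.45 − (-13.3))/1.25 = 89.4.
sd(U) = |a|·sd(S), so sd(S) = 7.5/|1.25| = 6.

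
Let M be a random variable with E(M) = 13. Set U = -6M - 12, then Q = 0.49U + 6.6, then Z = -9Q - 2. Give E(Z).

E(Z) = 335.5

E(U) = (-6)·13 + (-12) = -90.
E(Q) = 0.49·(-90) + 6.6 = -37.5.
E(Z) = (-9)·(-37.5) + (-2) = 335.5.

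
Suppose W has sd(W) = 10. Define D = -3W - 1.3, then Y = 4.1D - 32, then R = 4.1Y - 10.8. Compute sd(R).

sd(R) = 504.3

sd(D) = |-3|·10 = 30.
sd(Y) = |4.1|·30 = 123.
sd(R) = |4.1|·123 = 504.3.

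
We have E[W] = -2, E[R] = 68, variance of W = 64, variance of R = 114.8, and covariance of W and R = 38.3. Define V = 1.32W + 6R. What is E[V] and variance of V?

E[V] = 1.32·E[W] + 6·E[R] = 1.32·(-2) + 6·68 = 405.36.
variance of V = a²·variance of W + b²·variance of R + 2ab·covariance of W and R with a = 1.32, b = 6.
= 1.32²·64 + 6²·114.8 + 2·1.32·6·38.3
= 111.5136 + 4132.8 + 606.672 = 4850.9856.

E[V] = 405.36, variance of V = 4850.9856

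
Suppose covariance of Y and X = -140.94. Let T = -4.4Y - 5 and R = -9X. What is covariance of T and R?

covariance of T and R = a·c·covariance of Y and X = (-4.4)·(-9)·(-140.94) = -5581.224. Additive constants drop out.

covariance of T and R = -5581.224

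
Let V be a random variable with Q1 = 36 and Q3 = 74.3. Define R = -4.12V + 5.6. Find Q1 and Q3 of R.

a = -4.12 < 0 reverses order: Q1(R) comes from Q3(V), Q3(R) from Q1(V).
Q1(R) = (-4.12)·74.3 + 5.6 = -300.516; Q3(R) = (-4.12)·36 + 5.6 = -142.72.

Q1(R) = -300.516, Q3(R) = -142.72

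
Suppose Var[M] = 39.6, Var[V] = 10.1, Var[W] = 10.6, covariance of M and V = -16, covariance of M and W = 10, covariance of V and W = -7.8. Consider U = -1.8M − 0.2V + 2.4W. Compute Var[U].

Var[U] = 99.332

Var[U] = a²·Var[M] + b²·Var[V] + c²·Var[W] + 2ab·covariance of M and V + 2ac·covariance of M and W + 2bc·covariance of V and W, with a = -1.8, b = -0.2, c = 2.4.
= 128.304 + 0.404 + 61.056 + (-11.52) + (-86.4) + 7.488
= 99.332.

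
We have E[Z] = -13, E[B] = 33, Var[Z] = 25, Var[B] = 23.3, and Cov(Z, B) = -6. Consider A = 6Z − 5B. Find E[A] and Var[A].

E[A] = 6·E[Z] + (-5)·E[B] = 6·(-13) + (-5)·33 = -243.
Var[A] = a²·Var[Z] + b²·Var[B] + 2ab·Cov(Z, B) with a = 6, b = -5.
= 6²·25 + (-5)²·23.3 + 2·6·(-5)·(-6)
= 900 + 582.5 + 360 = 1842.5.

E[A] = -243, Var[A] = 1842.5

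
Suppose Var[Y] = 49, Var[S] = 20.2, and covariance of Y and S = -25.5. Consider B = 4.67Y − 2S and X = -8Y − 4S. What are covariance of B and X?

covariance of B and X = -1600.7

By bilinearity, covariance of B and X = ac·Var[Y] + bd·Var[S] + (ad+bc)·covariance of Y and S, with a=4.67, b=-2, c=-8, d=-4.
ac·Var[Y] = 4.67·(-8)·49 = -1830.64
bd·Var[S] = (-2)·(-4)·20.2 = 161.6
(ad+bc)·covariance of Y and S = (-2.68)·(-25.5) = 68.34
covariance of B and X = -1830.64 + 161.6 + 68.34 = -1600.7.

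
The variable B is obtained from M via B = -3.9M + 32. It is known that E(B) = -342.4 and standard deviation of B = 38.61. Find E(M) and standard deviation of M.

From B = -3.9M + 32: E(B) = a·E(M) + b, so E(M) = (E(B) − b)/a = (-342.4 − 32)/(-3.9) = 96.
standard deviation of B = |a|·standard deviation of M, so standard deviation of M = 38.61/|-3.9| = 9.9.

E(M) = 96, standard deviation of M = 9.9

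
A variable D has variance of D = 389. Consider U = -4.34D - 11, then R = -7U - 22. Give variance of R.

variance of U = (-4.34)²·389 = 7327.0484.
variance of R = (-7)²·7327.0484 = 359025.3716.

variance of R = 359025.3716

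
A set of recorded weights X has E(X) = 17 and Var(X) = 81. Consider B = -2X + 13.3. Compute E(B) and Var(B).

B = -2X + 13.3 is linear with a = -2, b = 13.3.
E(B) = a·E(X) + b = (-2)·17 + 13.3 = -20.7.
Var(B) = a²·Var(X) = (-2)²·81 = 324 (the additive constant 13.3 does not affect variance).

E(B) = -20.7, Var(B) = 324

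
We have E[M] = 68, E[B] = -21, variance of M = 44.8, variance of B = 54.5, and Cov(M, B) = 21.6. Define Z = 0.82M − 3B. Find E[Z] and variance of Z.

E[Z] = 0.82·E[M] + (-3)·E[B] = 0.82·68 + (-3)·(-21) = 118.76.
variance of Z = a²·variance of M + b²·variance of B + 2ab·Cov(M, B) with a = 0.82, b = -3.
= 0.82²·44.8 + (-3)²·54.5 + 2·0.82·(-3)·21.6
= 30.12352 + 490.5 + (-106.272) = 414.35152.

E[Z] = 118.76, variance of Z = 414.35152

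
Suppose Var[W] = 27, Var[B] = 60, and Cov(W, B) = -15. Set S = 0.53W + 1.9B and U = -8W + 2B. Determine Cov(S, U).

Cov(S, U) = 325.62

By bilinearity, Cov(S, U) = ac·Var[W] + bd·Var[B] + (ad+bc)·Cov(W, B), with a=0.53, b=1.9, c=-8, d=2.
ac·Var[W] = 0.53·(-8)·27 = -114.48
bd·Var[B] = 1.9·2·60 = 228
(ad+bc)·Cov(W, B) = (-14.14)·(-15) = 212.1
Cov(S, U) = -114.48 + 228 + 212.1 = 325.62.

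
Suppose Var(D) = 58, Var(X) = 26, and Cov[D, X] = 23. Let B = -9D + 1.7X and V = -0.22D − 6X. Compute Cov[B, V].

By bilinearity, Cov[B, V] = ac·Var(D) + bd·Var(X) + (ad+bc)·Cov[D, X], with a=-9, b=1.7, c=-0.22, d=-6.
ac·Var(D) = (-9)·(-0.22)·58 = 114.84
bd·Var(X) = 1.7·(-6)·26 = -265.2
(ad+bc)·Cov[D, X] = (53.626)·23 = 1233.398
Cov[B, V] = 114.84 + (-265.2) + 1233.398 = 1083.038.

Cov[B, V] = 1083.038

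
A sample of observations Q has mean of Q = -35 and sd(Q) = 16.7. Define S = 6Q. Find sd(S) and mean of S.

S = 6Q is linear with a = 6, b = 0.
sd(S) = |a|·sd(Q) = |6|·16.7 = 100.2.
mean of S = a·mean of Q + b = 6·(-35) = -210.

sd(S) = 100.2, mean of S = -210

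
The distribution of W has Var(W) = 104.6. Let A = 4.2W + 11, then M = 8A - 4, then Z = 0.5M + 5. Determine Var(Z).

Var(Z) = 29522.304

Var(A) = 4.2²·104.6 = 1845.144.
Var(M) = 8²·1845.144 = 118089.216.
Var(Z) = 0.5²·118089.216 = 29522.304.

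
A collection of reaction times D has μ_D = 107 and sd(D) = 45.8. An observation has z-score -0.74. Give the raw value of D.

D = 73.108

D = μ_D + z·sd(D) = 107 + (-0.74)·45.8 = 73.108.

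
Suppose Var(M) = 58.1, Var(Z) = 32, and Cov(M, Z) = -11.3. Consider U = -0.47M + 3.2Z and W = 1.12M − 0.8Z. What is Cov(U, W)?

Cov(U, W) = -157.25184

By bilinearity, Cov(U, W) = ac·Var(M) + bd·Var(Z) + (ad+bc)·Cov(M, Z), with a=-0.47, b=3.2, c=1.12, d=-0.8.
ac·Var(M) = (-0.47)·1.12·58.1 = -30.58384
bd·Var(Z) = 3.2·(-0.8)·32 = -81.92
(ad+bc)·Cov(M, Z) = (3.96)·(-11.3) = -44.748
Cov(U, W) = -30.58384 + (-81.92) + (-44.748) = -157.25184.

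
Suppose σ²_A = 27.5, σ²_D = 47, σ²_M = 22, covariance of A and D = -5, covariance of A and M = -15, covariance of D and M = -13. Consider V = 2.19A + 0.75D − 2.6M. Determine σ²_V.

σ²_V = 512.14525

σ²_V = a²·σ²_A + b²·σ²_D + c²·σ²_M + 2ab·covariance of A and D + 2ac·covariance of A and M + 2bc·covariance of D and M, with a = 2.19, b = 0.75, c = -2.6.
= 131.89275 + 26.4375 + 148.72 + (-16.425) + 170.82 + 50.7
= 512.14525.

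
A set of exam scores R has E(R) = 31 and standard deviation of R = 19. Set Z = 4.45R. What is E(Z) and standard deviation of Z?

Z = 4.45R is linear with a = 4.45, b = 0.
E(Z) = a·E(R) + b = 4.45·31 = 137.95.
standard deviation of Z = |a|·standard deviation of R = |4.45|·19 = 84.55.

E(Z) = 137.95, standard deviation of Z = 84.55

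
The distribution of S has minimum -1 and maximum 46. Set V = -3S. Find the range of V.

Range(V) = 141

Range of S = 46 − (-1) = 47.
Range(V) = |a|·Range(S) = |-3|·47 = 141.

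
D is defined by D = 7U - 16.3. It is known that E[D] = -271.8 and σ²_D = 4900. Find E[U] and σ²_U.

From D = 7U - 16.3: E[D] = a·E[U] + b, so E[U] = (E[D] − b)/a = (-271.8 − (-16.3))/7 = -36.5.
σ²_D = a²·σ²_U, so σ²_U = 4900/7² = 100.

E[U] = -36.5, σ²_U = 100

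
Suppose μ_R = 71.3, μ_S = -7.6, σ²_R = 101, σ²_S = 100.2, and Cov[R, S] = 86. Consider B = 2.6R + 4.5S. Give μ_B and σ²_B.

μ_B = 151.18, σ²_B = 4724.21

μ_B = 2.6·μ_R + 4.5·μ_S = 2.6·71.3 + 4.5·(-7.6) = 151.18.
σ²_B = a²·σ²_R + b²·σ²_S + 2ab·Cov[R, S] with a = 2.6, b = 4.5.
= 2.6²·101 + 4.5²·100.2 + 2·2.6·4.5·86
= 682.76 + 2029.05 + 2012.4 = 4724.21.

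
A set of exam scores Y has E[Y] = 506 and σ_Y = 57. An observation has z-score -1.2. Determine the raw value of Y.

Y = 437.6

Y = E[Y] + z·σ_Y = 506 + (-1.2)·57 = 437.6.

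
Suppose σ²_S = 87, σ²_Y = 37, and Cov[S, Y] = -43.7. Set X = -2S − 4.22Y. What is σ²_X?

σ²_X = a²·σ²_S + b²·σ²_Y + 2ab·Cov[S, Y] with a = -2, b = -4.22.
= (-2)²·87 + (-4.22)²·37 + 2·(-2)·(-4.22)·(-43.7)
= 348 + 658.9108 + (-737.656) = 269.2548.

σ²_X = 269.2548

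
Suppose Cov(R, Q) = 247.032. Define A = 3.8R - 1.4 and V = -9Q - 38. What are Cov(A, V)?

Cov(A, V) = -8448.4944

Cov(A, V) = a·c·Cov(R, Q) = 3.8·(-9)·247.032 = -8448.4944. Additive constants drop out.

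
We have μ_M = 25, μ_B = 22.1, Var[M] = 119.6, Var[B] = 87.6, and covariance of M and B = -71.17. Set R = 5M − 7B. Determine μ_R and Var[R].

μ_R = -29.7, Var[R] = 12264.3

μ_R = 5·μ_M + (-7)·μ_B = 5·25 + (-7)·22.1 = -29.7.
Var[R] = a²·Var[M] + b²·Var[B] + 2ab·covariance of M and B with a = 5, b = -7.
= 5²·119.6 + (-7)²·87.6 + 2·5·(-7)·(-71.17)
= 2990 + 4292.4 + 4981.9 = 12264.3.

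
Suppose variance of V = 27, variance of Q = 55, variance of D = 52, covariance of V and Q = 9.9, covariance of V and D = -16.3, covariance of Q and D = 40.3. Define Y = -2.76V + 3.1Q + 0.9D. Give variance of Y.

variance of Y = a²·variance of V + b²·variance of Q + c²·variance of D + 2ab·covariance of V and Q + 2ac·covariance of V and D + 2bc·covariance of Q and D, with a = -2.76, b = 3.1, c = 0.9.
= 205.6752 + 528.55 + 42.12 + (-169.4088) + 80.9784 + 224.874
= 912.7888.

variance of Y = 912.7888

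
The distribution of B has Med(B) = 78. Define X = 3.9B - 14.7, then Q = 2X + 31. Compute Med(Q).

Med(Q) = 610

Med(X) = 3.9·78 + (-14.7) = 289.5.
Med(Q) = 2·289.5 + 31 = 610.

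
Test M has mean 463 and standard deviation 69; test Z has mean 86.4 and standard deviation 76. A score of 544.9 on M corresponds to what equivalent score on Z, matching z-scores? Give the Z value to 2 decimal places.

z = (544.9 − 463)/69 ≈ 1.187.
Z = 86.4 + z·76 = 86.4 + (544.9 − 463)·76/69 ≈ 176.61.

Z = 176.61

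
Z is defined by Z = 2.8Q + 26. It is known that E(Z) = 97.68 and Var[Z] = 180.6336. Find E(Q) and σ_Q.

From Z = 2.8Q + 26: E(Z) = a·E(Q) + b, so E(Q) = (E(Z) − b)/a = (97.68 − 26)/2.8 = 25.6.
σ_Z = √180.6336 = 13.44.
σ_Z = |a|·σ_Q, so σ_Q = 13.44/|2.8| = 4.8.

E(Q) = 25.6, σ_Q = 4.8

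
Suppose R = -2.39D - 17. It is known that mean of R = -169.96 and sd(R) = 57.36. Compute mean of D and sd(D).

mean of D = 64, sd(D) = 24

From R = -2.39D - 17: mean of R = a·mean of D + b, so mean of D = (mean of R − b)/a = (-169.96 − (-17))/(-2.39) = 64.
sd(R) = |a|·sd(D), so sd(D) = 57.36/|-2.39| = 24.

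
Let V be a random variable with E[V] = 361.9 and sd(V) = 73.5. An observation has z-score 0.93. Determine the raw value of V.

V = E[V] + z·sd(V) = 361.9 + 0.93·73.5 = 430.255.

V = 430.255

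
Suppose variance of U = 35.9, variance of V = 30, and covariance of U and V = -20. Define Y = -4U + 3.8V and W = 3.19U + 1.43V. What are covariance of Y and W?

By bilinearity, covariance of Y and W = ac·variance of U + bd·variance of V + (ad+bc)·covariance of U and V, with a=-4, b=3.8, c=3.19, d=1.43.
ac·variance of U = (-4)·3.19·35.9 = -458.084
bd·variance of V = 3.8·1.43·30 = 163.02
(ad+bc)·covariance of U and V = (6.402)·(-20) = -128.04
covariance of Y and W = -458.084 + 163.02 + (-128.04) = -423.104.

covariance of Y and W = -423.104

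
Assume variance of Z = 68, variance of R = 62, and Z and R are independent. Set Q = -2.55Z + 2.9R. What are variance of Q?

variance of Q = 963.59

variance of Q = a²·variance of Z + b²·variance of R + 2ab·Cov(Z, R) with a = -2.55, b = 2.9.
Independence gives Cov(Z, R) = 0.
= (-2.55)²·68 + 2.9²·62 + 2·(-2.55)·2.9·0
= 442.17 + 521.42 + 0 = 963.59.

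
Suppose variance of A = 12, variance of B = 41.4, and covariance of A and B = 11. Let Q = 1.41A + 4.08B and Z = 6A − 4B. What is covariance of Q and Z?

By bilinearity, covariance of Q and Z = ac·variance of A + bd·variance of B + (ad+bc)·covariance of A and B, with a=1.41, b=4.08, c=6, d=-4.
ac·variance of A = 1.41·6·12 = 101.52
bd·variance of B = 4.08·(-4)·41.4 = -675.648
(ad+bc)·covariance of A and B = (18.84)·11 = 207.24
covariance of Q and Z = 101.52 + (-675.648) + 207.24 = -366.888.

covariance of Q and Z = -366.888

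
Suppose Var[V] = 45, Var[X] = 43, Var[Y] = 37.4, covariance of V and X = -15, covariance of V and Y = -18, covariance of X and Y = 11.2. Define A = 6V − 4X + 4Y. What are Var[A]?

Var[A] = 2404

Var[A] = a²·Var[V] + b²·Var[X] + c²·Var[Y] + 2ab·covariance of V and X + 2ac·covariance of V and Y + 2bc·covariance of X and Y, with a = 6, b = -4, c = 4.
= 1620 + 688 + 598.4 + 720 + (-864) + (-358.4)
= 2404.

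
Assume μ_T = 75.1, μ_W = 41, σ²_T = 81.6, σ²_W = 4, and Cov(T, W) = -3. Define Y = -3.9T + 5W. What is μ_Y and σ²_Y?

μ_Y = (-3.9)·μ_T + 5·μ_W = (-3.9)·75.1 + 5·41 = -87.89.
σ²_Y = a²·σ²_T + b²·σ²_W + 2ab·Cov(T, W) with a = -3.9, b = 5.
= (-3.9)²·81.6 + 5²·4 + 2·(-3.9)·5·(-3)
= 1241.136 + 100 + 117 = 1458.136.

μ_Y = -87.89, σ²_Y = 1458.136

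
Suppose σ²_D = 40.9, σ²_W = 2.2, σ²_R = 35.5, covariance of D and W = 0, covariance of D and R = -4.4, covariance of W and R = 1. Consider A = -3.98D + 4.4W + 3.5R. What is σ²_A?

σ²_A = 1278.72336

σ²_A = a²·σ²_D + b²·σ²_W + c²·σ²_R + 2ab·covariance of D and W + 2ac·covariance of D and R + 2bc·covariance of W and R, with a = -3.98, b = 4.4, c = 3.5.
= 647.87236 + 42.592 + 434.875 + 0 + 122.584 + 30.8
= 1278.72336.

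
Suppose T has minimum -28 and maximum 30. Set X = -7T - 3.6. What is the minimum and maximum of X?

a = -7 < 0, so order reverses: min(X) = a·max(T)+b = (-7)·30 + (-3.6) = -213.6; max(X) = a·min(T)+b = (-7)·(-28) + (-3.6) = 192.4.

min(X) = -213.6, max(X) = 192.4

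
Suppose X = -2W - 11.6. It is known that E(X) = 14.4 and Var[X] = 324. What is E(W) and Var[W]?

From X = -2W - 11.6: E(X) = a·E(W) + b, so E(W) = (E(X) − b)/a = (14.4 − (-11.6))/(-2) = -13.
Var[X] = a²·Var[W], so Var[W] = 324/(-2)² = 81.

E(W) = -13, Var[W] = 81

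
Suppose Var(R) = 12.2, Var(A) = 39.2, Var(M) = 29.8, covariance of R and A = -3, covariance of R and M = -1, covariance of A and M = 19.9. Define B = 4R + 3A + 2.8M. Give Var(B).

Var(B) = a²·Var(R) + b²·Var(A) + c²·Var(M) + 2ab·covariance of R and A + 2ac·covariance of R and M + 2bc·covariance of A and M, with a = 4, b = 3, c = 2.8.
= 195.2 + 352.8 + 233.632 + (-72) + (-22.4) + 334.32
= 1021.552.

Var(B) = 1021.552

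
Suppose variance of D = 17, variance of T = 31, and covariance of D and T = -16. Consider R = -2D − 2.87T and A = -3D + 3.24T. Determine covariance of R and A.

By bilinearity, covariance of R and A = ac·variance of D + bd·variance of T + (ad+bc)·covariance of D and T, with a=-2, b=-2.87, c=-3, d=3.24.
ac·variance of D = (-2)·(-3)·17 = 102
bd·variance of T = (-2.87)·3.24·31 = -288.2628
(ad+bc)·covariance of D and T = (2.13)·(-16) = -34.08
covariance of R and A = 102 + (-288.2628) + (-34.08) = -220.3428.

covariance of R and A = -220.3428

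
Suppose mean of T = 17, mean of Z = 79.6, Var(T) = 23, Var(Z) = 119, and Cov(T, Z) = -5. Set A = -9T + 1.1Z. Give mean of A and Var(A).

mean of A = (-9)·mean of T + 1.1·mean of Z = (-9)·17 + 1.1·79.6 = -65.44.
Var(A) = a²·Var(T) + b²·Var(Z) + 2ab·Cov(T, Z) with a = -9, b = 1.1.
= (-9)²·23 + 1.1²·119 + 2·(-9)·1.1·(-5)
= 1863 + 143.99 + 99 = 2105.99.

mean of A = -65.44, Var(A) = 2105.99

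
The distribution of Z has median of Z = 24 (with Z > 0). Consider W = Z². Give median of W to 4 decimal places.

Z² is monotone on this domain, so median of W = square(24) = 576.

median of W = 576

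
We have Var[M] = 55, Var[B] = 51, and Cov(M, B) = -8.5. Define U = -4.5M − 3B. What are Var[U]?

Var[U] = 1343.25

Var[U] = a²·Var[M] + b²·Var[B] + 2ab·Cov(M, B) with a = -4.5, b = -3.
= (-4.5)²·55 + (-3)²·51 + 2·(-4.5)·(-3)·(-8.5)
= 1113.75 + 459 + (-229.5) = 1343.25.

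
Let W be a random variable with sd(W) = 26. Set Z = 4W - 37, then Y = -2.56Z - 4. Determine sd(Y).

sd(Z) = |4|·26 = 104.
sd(Y) = |-2.56|·104 = 266.24.

sd(Y) = 266.24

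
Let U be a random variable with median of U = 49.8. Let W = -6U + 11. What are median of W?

median of W = -287.8

A linear map preserves order up to sign, so median of W = a·median of U + b = (-6)·49.8 + 11 = -287.8.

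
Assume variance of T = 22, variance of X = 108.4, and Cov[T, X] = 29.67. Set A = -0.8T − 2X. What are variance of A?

variance of A = a²·variance of T + b²·variance of X + 2ab·Cov[T, X] with a = -0.8, b = -2.
= (-0.8)²·22 + (-2)²·108.4 + 2·(-0.8)·(-2)·29.67
= 14.08 + 433.6 + 94.944 = 542.624.

variance of A = 542.624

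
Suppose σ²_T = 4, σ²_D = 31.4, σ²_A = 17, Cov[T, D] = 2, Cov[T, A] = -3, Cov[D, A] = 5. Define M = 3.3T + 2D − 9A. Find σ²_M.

σ²_M = a²·σ²_T + b²·σ²_D + c²·σ²_A + 2ab·Cov[T, D] + 2ac·Cov[T, A] + 2bc·Cov[D, A], with a = 3.3, b = 2, c = -9.
= 43.56 + 125.6 + 1377 + 26.4 + 178.2 + (-180)
= 1570.76.

σ²_M = 1570.76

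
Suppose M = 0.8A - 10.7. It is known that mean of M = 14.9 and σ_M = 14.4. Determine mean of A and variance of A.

From M = 0.8A - 10.7: mean of M = a·mean of A + b, so mean of A = (mean of M − b)/a = (14.9 − (-10.7))/0.8 = 32.
variance of M = 14.4² = 207.36.
variance of M = a²·variance of A, so variance of A = 207.36/0.8² = 324.

mean of A = 32, variance of A = 324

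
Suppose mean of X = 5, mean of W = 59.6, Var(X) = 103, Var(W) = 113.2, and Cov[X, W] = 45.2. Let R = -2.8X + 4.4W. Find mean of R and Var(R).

mean of R = (-2.8)·mean of X + 4.4·mean of W = (-2.8)·5 + 4.4·59.6 = 248.24.
Var(R) = a²·Var(X) + b²·Var(W) + 2ab·Cov[X, W] with a = -2.8, b = 4.4.
= (-2.8)²·103 + 4.4²·113.2 + 2·(-2.8)·4.4·45.2
= 807.52 + 2191.552 + (-1113.728) = 1885.344.

mean of R = 248.24, Var(R) = 1885.344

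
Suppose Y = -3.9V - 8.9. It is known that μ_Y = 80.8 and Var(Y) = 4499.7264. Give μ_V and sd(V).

From Y = -3.9V - 8.9: μ_Y = a·μ_V + b, so μ_V = (μ_Y − b)/a = (80.8 − (-8.9))/(-3.9) = -23.
sd(Y) = √4499.7264 = 67.08.
sd(Y) = |a|·sd(V), so sd(V) = 67.08/|-3.9| = 17.2.

μ_V = -23, sd(V) = 17.2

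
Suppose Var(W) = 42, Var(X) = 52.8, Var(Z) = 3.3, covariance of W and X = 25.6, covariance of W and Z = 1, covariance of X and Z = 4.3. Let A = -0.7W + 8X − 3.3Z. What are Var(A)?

Var(A) = 2926.577

Var(A) = a²·Var(W) + b²·Var(X) + c²·Var(Z) + 2ab·covariance of W and X + 2ac·covariance of W and Z + 2bc·covariance of X and Z, with a = -0.7, b = 8, c = -3.3.
= 20.58 + 3379.2 + 35.937 + (-286.72) + 4.62 + (-227.04)
= 2926.577.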